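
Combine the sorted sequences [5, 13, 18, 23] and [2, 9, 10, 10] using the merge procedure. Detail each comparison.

Merging process:

Compare 5 vs 2: take 2 from right. Merged: [2]
Compare 5 vs 9: take 5 from left. Merged: [2, 5]
Compare 13 vs 9: take 9 from right. Merged: [2, 5, 9]
Compare 13 vs 10: take 10 from right. Merged: [2, 5, 9, 10]
Compare 13 vs 10: take 10 from right. Merged: [2, 5, 9, 10, 10]
Append remaining from left: [13, 18, 23]. Merged: [2, 5, 9, 10, 10, 13, 18, 23]

Final merged array: [2, 5, 9, 10, 10, 13, 18, 23]
Total comparisons: 5

The merged array is [2, 5, 9, 10, 10, 13, 18, 23], requiring 5 comparisons. The merge step runs in O(n) time where n is the total number of elements.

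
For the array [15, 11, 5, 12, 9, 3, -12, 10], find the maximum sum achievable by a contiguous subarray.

Using Kadane's algorithm on [15, 11, 5, 12, 9, 3, -12, 10]:

Scanning through the array:
Position 1 (value 11): max_ending_here = 26, max_so_far = 26
Position 2 (value 5): max_ending_here = 31, max_so_far = 31
Position 3 (value 12): max_ending_here = 43, max_so_far = 43
Position 4 (value 9): max_ending_here = 52, max_so_far = 52
Position 5 (value 3): max_ending_here = 55, max_so_far = 55
Position 6 (value -12): max_ending_here = 43, max_so_far = 55
Position 7 (value 10): max_ending_here = 53, max_so_far = 55

Maximum subarray: [15, 11, 5, 12, 9, 3]
Maximum sum: 55

The maximum subarray is [15, 11, 5, 12, 9, 3] with sum 55. This subarray runs from index 0 to index 5.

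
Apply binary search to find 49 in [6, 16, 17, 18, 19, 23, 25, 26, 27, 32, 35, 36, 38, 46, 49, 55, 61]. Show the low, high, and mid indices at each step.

Binary search for 49 in [6, 16, 17, 18, 19, 23, 25, 26, 27, 32, 35, 36, 38, 46, 49, 55, 61]:

lo=0, hi=16, mid=8, arr[mid]=27 -> 27 < 49, search right half
lo=9, hi=16, mid=12, arr[mid]=38 -> 38 < 49, search right half
lo=13, hi=16, mid=14, arr[mid]=49 -> Found target at index 14!

Binary search finds 49 at index 14 after 3 comparisons. The search repeatedly halves the search space by comparing with the middle element.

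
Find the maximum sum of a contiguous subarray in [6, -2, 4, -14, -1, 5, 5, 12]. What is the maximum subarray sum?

Using Kadane's algorithm on [6, -2, 4, -14, -1, 5, 5, 12]:

Scanning through the array:
Position 1 (value -2): max_ending_here = 4, max_so_far = 6
Position 2 (value 4): max_ending_here = 8, max_so_far = 8
Position 3 (value -14): max_ending_here = -6, max_so_far = 8
Position 4 (value -1): max_ending_here = -1, max_so_far = 8
Position 5 (value 5): max_ending_here = 5, max_so_far = 8
Position 6 (value 5): max_ending_here = 10, max_so_far = 10
Position 7 (value 12): max_ending_here = 22, max_so_far = 22

Maximum subarray: [5, 5, 12]
Maximum sum: 22

The maximum subarray is [5, 5, 12] with sum 22. This subarray runs from index 5 to index 7.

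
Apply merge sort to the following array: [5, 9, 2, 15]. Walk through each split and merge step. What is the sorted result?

Merge sort trace:

Split: [5, 9, 2, 15] -> [5, 9] and [2, 15]
  Split: [5, 9] -> [5] and [9]
  Merge: [5] + [9] -> [5, 9]
  Split: [2, 15] -> [2] and [15]
  Merge: [2] + [15] -> [2, 15]
Merge: [5, 9] + [2, 15] -> [2, 5, 9, 15]

Final sorted array: [2, 5, 9, 15]

The merge sort proceeds by recursively splitting the array and merging sorted halves.
After all merges, the sorted array is [2, 5, 9, 15].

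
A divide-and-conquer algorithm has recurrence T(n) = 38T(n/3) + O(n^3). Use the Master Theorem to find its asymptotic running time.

Master Theorem for T(n) = 38T(n/3) + O(n^3):

a = 38, b = 3, c = 3
log_b(a) = log_3(38) = 3.3111

Case 1: c = 3 < log_3(38) = 3.3111
T(n) = O(n^(log_3 38))

For T(n) = 38T(n/3) + O(n^3): log_3(38) = 3.3111. This is Case 1 of the Master Theorem (c < log_b(a), work dominated by leaves), giving O(n^(log_3 38)).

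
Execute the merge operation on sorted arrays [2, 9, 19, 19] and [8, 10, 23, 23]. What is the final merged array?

Merging process:

Compare 2 vs 8: take 2 from left. Merged: [2]
Compare 9 vs 8: take 8 from right. Merged: [2, 8]
Compare 9 vs 10: take 9 from left. Merged: [2, 8, 9]
Compare 19 vs 10: take 10 from right. Merged: [2, 8, 9, 10]
Compare 19 vs 23: take 19 from left. Merged: [2, 8, 9, 10, 19]
Compare 19 vs 23: take 19 from left. Merged: [2, 8, 9, 10, 19, 19]
Append remaining from right: [23, 23]. Merged: [2, 8, 9, 10, 19, 19, 23, 23]

Final merged array: [2, 8, 9, 10, 19, 19, 23, 23]
Total comparisons: 6

The merged array is [2, 8, 9, 10, 19, 19, 23, 23], requiring 6 comparisons. The merge step runs in O(n) time where n is the total number of elements.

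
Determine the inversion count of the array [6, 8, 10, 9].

Finding inversions in [6, 8, 10, 9]:

(2, 3): arr[2]=10 > arr[3]=9

Total inversions: 1

The array has 1 inversion(s): (2,3). Each pair (i,j) satisfies i < j and arr[i] > arr[j].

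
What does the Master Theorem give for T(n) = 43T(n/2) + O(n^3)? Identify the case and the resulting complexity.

Master Theorem for T(n) = 43T(n/2) + O(n^3):

a = 43, b = 2, c = 3
log_b(a) = log_2(43) = 5.4263

Case 1: c = 3 < log_2(43) = 5.4263
T(n) = O(n^(log_2 43))

For T(n) = 43T(n/2) + O(n^3): log_2(43) = 5.4263. This is Case 1 of the Master Theorem (c < log_b(a), work dominated by leaves), giving O(n^(log_2 43)).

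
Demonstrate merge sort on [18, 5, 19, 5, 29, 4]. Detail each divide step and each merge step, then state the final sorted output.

Merge sort trace:

Split: [18, 5, 19, 5, 29, 4] -> [18, 5, 19] and [5, 29, 4]
  Split: [18, 5, 19] -> [18] and [5, 19]
    Split: [5, 19] -> [5] and [19]
    Merge: [5] + [19] -> [5, 19]
  Merge: [18] + [5, 19] -> [5, 18, 19]
  Split: [5, 29, 4] -> [5] and [29, 4]
    Split: [29, 4] -> [29] and [4]
    Merge: [29] + [4] -> [4, 29]
  Merge: [5] + [4, 29] -> [4, 5, 29]
Merge: [5, 18, 19] + [4, 5, 29] -> [4, 5, 5, 18, 19, 29]

Final sorted array: [4, 5, 5, 18, 19, 29]

The merge sort proceeds by recursively splitting the array and merging sorted halves.
After all merges, the sorted array is [4, 5, 5, 18, 19, 29].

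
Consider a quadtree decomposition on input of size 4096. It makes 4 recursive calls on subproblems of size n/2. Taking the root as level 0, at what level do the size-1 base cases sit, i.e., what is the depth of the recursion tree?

For divide and conquer with division factor 2:

Problem sizes at each level:
Level 0: 4096
Level 1: 2048
Level 2: 1024
Level 3: 512
Level 4: 256
Level 5: 128
Level 6: 64
Level 7: 32
Level 8: 16
Level 9: 8
Level 10: 4
Level 11: 2
Level 12: 1

The root is level 0 and the size-1 base case is level 12 (the tree spans levels 0 through 12, i.e. 13 levels counting the root), so the depth is the number of divisions: log_2(4096) = 12

The recursion tree depth is log_2(4096) = 12. At each level, the problem size is divided by 2, so it takes 12 divisions to reduce to a base case of size 1. The algorithm makes 4 recursive calls at each level.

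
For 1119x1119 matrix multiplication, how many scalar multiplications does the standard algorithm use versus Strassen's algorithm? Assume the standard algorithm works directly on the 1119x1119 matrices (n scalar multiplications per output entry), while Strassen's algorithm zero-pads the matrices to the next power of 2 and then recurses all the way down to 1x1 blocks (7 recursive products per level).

Matrix multiplication for 1119x1119 matrices:

Strassen's algorithm requires power-of-2 dimensions. Pad 1119x1119 to 2048x2048 (next power of 2).

Standard algorithm: 1119^3 = 1401168159 multiplications
Strassen's algorithm: 7^(log2(2048)) = 7^11 = 1977326743 multiplications
Difference: 1401168159 - 1977326743 = -576158584 (Strassen uses MORE here due to padding overhead — for small or just-over-power-of-2 n, padding can outweigh the per-level savings)

Standard: 1401168159 multiplications (1119^3). Strassen: 1977326743 multiplications (7^11, after padding to 2048x2048). Strassen reduces 8 recursive multiplications to 7 at each level.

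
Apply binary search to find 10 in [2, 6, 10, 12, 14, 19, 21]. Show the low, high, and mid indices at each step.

Binary search for 10 in [2, 6, 10, 12, 14, 19, 21]:

lo=0, hi=6, mid=3, arr[mid]=12 -> 12 > 10, search left half
lo=0, hi=2, mid=1, arr[mid]=6 -> 6 < 10, search right half
lo=2, hi=2, mid=2, arr[mid]=10 -> Found target at index 2!

Binary search finds 10 at index 2 after 3 comparisons. The search repeatedly halves the search space by comparing with the middle element.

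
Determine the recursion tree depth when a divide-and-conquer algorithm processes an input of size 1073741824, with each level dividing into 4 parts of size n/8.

For divide and conquer with division factor 8:

Problem sizes at each level:
Level 0: 1073741824
Level 1: 134217728
Level 2: 16777216
Level 3: 2097152
Level 4: 262144
Level 5: 32768
Level 6: 4096
Level 7: 512
Level 8: 64
Level 9: 8
Level 10: 1

The root is level 0 and the size-1 base case is level 10 (the tree spans levels 0 through 10, i.e. 11 levels counting the root), so the depth is the number of divisions: log_8(1073741824) = 10

The recursion tree depth is log_8(1073741824) = 10. At each level, the problem size is divided by 8, so it takes 10 divisions to reduce to a base case of size 1. The algorithm makes 4 recursive calls at each level.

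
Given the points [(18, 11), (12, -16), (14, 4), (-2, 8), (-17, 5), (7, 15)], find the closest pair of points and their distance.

Computing all pairwise distances among 6 points:

d((18, 11), (12, -16)) = 27.6586
d((18, 11), (14, 4)) = 8.0623 <-- minimum
d((18, 11), (-2, 8)) = 20.2237
d((18, 11), (-17, 5)) = 35.5106
d((18, 11), (7, 15)) = 11.7047
d((12, -16), (14, 4)) = 20.0998
d((12, -16), (-2, 8)) = 27.7849
d((12, -16), (-17, 5)) = 35.805
d((12, -16), (7, 15)) = 31.4006
d((14, 4), (-2, 8)) = 16.4924
d((14, 4), (-17, 5)) = 31.0161
d((14, 4), (7, 15)) = 13.0384
d((-2, 8), (-17, 5)) = 15.2971
d((-2, 8), (7, 15)) = 11.4018
d((-17, 5), (7, 15)) = 26.0

Closest pair: (18, 11) and (14, 4) with distance 8.0623

The closest pair is (18, 11) and (14, 4) with Euclidean distance 8.0623. For 6 points, brute-force pairwise comparison is shown above. For large n, the divide-and-conquer algorithm (sort by x, recurse on halves, check the dividing strip) achieves O(n log n).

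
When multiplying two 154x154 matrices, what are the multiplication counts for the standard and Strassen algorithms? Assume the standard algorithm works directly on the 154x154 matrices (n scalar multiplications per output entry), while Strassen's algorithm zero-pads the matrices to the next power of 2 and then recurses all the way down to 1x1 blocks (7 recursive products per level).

Matrix multiplication for 154x154 matrices:

Strassen's algorithm requires power-of-2 dimensions. Pad 154x154 to 256x256 (next power of 2).

Standard algorithm: 154^3 = 3652264 multiplications
Strassen's algorithm: 7^(log2(256)) = 7^8 = 5764801 multiplications
Difference: 3652264 - 5764801 = -2112537 (Strassen uses MORE here due to padding overhead — for small or just-over-power-of-2 n, padding can outweigh the per-level savings)

Standard: 3652264 multiplications (154^3). Strassen: 5764801 multiplications (7^8, after padding to 256x256). Strassen reduces 8 recursive multiplications to 7 at each level.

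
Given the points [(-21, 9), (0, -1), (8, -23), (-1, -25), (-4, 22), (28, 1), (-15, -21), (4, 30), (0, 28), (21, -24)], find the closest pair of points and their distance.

Computing all pairwise distances among 10 points:

d((-21, 9), (0, -1)) = 23.2594
d((-21, 9), (8, -23)) = 43.1856
d((-21, 9), (-1, -25)) = 39.4462
d((-21, 9), (-4, 22)) = 21.4009
d((-21, 9), (28, 1)) = 49.6488
d((-21, 9), (-15, -21)) = 30.5941
d((-21, 9), (4, 30)) = 32.6497
d((-21, 9), (0, 28)) = 28.3196
d((-21, 9), (21, -24)) = 53.4135
d((0, -1), (8, -23)) = 23.4094
d((0, -1), (-1, -25)) = 24.0208
d((0, -1), (-4, 22)) = 23.3452
d((0, -1), (28, 1)) = 28.0713
d((0, -1), (-15, -21)) = 25.0
d((0, -1), (4, 30)) = 31.257
d((0, -1), (0, 28)) = 29.0
d((0, -1), (21, -24)) = 31.1448
d((8, -23), (-1, -25)) = 9.2195
d((8, -23), (-4, 22)) = 46.5725
d((8, -23), (28, 1)) = 31.241
d((8, -23), (-15, -21)) = 23.0868
d((8, -23), (4, 30)) = 53.1507
d((8, -23), (0, 28)) = 51.6236
d((8, -23), (21, -24)) = 13.0384
d((-1, -25), (-4, 22)) = 47.0956
d((-1, -25), (28, 1)) = 38.9487
d((-1, -25), (-15, -21)) = 14.5602
d((-1, -25), (4, 30)) = 55.2268
d((-1, -25), (0, 28)) = 53.0094
d((-1, -25), (21, -24)) = 22.0227
d((-4, 22), (28, 1)) = 38.2753
d((-4, 22), (-15, -21)) = 44.3847
d((-4, 22), (4, 30)) = 11.3137
d((-4, 22), (0, 28)) = 7.2111
d((-4, 22), (21, -24)) = 52.3546
d((28, 1), (-15, -21)) = 48.3011
d((28, 1), (4, 30)) = 37.6431
d((28, 1), (0, 28)) = 38.8973
d((28, 1), (21, -24)) = 25.9615
d((-15, -21), (4, 30)) = 54.4243
d((-15, -21), (0, 28)) = 51.2445
d((-15, -21), (21, -24)) = 36.1248
d((4, 30), (0, 28)) = 4.4721 <-- minimum
d((4, 30), (21, -24)) = 56.6127
d((0, 28), (21, -24)) = 56.0803

Closest pair: (4, 30) and (0, 28) with distance 4.4721

The closest pair is (4, 30) and (0, 28) with Euclidean distance 4.4721. For 10 points, brute-force pairwise comparison is shown above. For large n, the divide-and-conquer algorithm (sort by x, recurse on halves, check the dividing strip) achieves O(n log n).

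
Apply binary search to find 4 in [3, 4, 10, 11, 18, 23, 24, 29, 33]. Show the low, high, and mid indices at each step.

Binary search for 4 in [3, 4, 10, 11, 18, 23, 24, 29, 33]:

lo=0, hi=8, mid=4, arr[mid]=18 -> 18 > 4, search left half
lo=0, hi=3, mid=1, arr[mid]=4 -> Found target at index 1!

Binary search finds 4 at index 1 after 2 comparisons. The search repeatedly halves the search space by comparing with the middle element.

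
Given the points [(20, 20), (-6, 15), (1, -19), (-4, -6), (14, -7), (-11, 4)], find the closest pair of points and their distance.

Computing all pairwise distances among 6 points:

d((20, 20), (-6, 15)) = 26.4764
d((20, 20), (1, -19)) = 43.382
d((20, 20), (-4, -6)) = 35.3836
d((20, 20), (14, -7)) = 27.6586
d((20, 20), (-11, 4)) = 34.8855
d((-6, 15), (1, -19)) = 34.7131
d((-6, 15), (-4, -6)) = 21.095
d((-6, 15), (14, -7)) = 29.7321
d((-6, 15), (-11, 4)) = 12.083 <-- minimum
d((1, -19), (-4, -6)) = 13.9284
d((1, -19), (14, -7)) = 17.6918
d((1, -19), (-11, 4)) = 25.9422
d((-4, -6), (14, -7)) = 18.0278
d((-4, -6), (-11, 4)) = 12.2066
d((14, -7), (-11, 4)) = 27.313

Closest pair: (-6, 15) and (-11, 4) with distance 12.083

The closest pair is (-6, 15) and (-11, 4) with Euclidean distance 12.083. For 6 points, brute-force pairwise comparison is shown above. For large n, the divide-and-conquer algorithm (sort by x, recurse on halves, check the dividing strip) achieves O(n log n).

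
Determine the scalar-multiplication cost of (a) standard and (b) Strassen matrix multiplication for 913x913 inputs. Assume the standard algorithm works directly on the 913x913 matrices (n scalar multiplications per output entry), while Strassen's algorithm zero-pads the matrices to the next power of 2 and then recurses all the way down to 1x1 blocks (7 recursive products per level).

Matrix multiplication for 913x913 matrices:

Strassen's algorithm requires power-of-2 dimensions. Pad 913x913 to 1024x1024 (next power of 2).

Standard algorithm: 913^3 = 761048497 multiplications
Strassen's algorithm: 7^(log2(1024)) = 7^10 = 282475249 multiplications
Savings: 761048497 - 282475249 = 478573248 multiplications

Standard: 761048497 multiplications (913^3). Strassen: 282475249 multiplications (7^10, after padding to 1024x1024). Strassen reduces 8 recursive multiplications to 7 at each level.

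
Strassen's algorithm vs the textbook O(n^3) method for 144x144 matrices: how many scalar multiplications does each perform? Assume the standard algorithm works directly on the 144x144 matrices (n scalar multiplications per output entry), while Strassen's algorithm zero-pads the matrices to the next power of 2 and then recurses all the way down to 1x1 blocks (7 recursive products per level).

Matrix multiplication for 144x144 matrices:

Strassen's algorithm requires power-of-2 dimensions. Pad 144x144 to 256x256 (next power of 2).

Standard algorithm: 144^3 = 2985984 multiplications
Strassen's algorithm: 7^(log2(256)) = 7^8 = 5764801 multiplications
Difference: 2985984 - 5764801 = -2778817 (Strassen uses MORE here due to padding overhead — for small or just-over-power-of-2 n, padding can outweigh the per-level savings)

Standard: 2985984 multiplications (144^3). Strassen: 5764801 multiplications (7^8, after padding to 256x256). Strassen reduces 8 recursive multiplications to 7 at each level.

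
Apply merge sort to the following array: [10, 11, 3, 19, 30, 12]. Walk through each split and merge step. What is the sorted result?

Merge sort trace:

Split: [10, 11, 3, 19, 30, 12] -> [10, 11, 3] and [19, 30, 12]
  Split: [10, 11, 3] -> [10] and [11, 3]
    Split: [11, 3] -> [11] and [3]
    Merge: [11] + [3] -> [3, 11]
  Merge: [10] + [3, 11] -> [3, 10, 11]
  Split: [19, 30, 12] -> [19] and [30, 12]
    Split: [30, 12] -> [30] and [12]
    Merge: [30] + [12] -> [12, 30]
  Merge: [19] + [12, 30] -> [12, 19, 30]
Merge: [3, 10, 11] + [12, 19, 30] -> [3, 10, 11, 12, 19, 30]

Final sorted array: [3, 10, 11, 12, 19, 30]

The merge sort proceeds by recursively splitting the array and merging sorted halves.
After all merges, the sorted array is [3, 10, 11, 12, 19, 30].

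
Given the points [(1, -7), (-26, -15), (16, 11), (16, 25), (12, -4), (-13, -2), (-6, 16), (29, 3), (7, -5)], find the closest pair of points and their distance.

Computing all pairwise distances among 9 points:

d((1, -7), (-26, -15)) = 28.1603
d((1, -7), (16, 11)) = 23.4307
d((1, -7), (16, 25)) = 35.3412
d((1, -7), (12, -4)) = 11.4018
d((1, -7), (-13, -2)) = 14.8661
d((1, -7), (-6, 16)) = 24.0416
d((1, -7), (29, 3)) = 29.7321
d((1, -7), (7, -5)) = 6.3246
d((-26, -15), (16, 11)) = 49.3964
d((-26, -15), (16, 25)) = 58.0
d((-26, -15), (12, -4)) = 39.5601
d((-26, -15), (-13, -2)) = 18.3848
d((-26, -15), (-6, 16)) = 36.8917
d((-26, -15), (29, 3)) = 57.8705
d((-26, -15), (7, -5)) = 34.4819
d((16, 11), (16, 25)) = 14.0
d((16, 11), (12, -4)) = 15.5242
d((16, 11), (-13, -2)) = 31.7805
d((16, 11), (-6, 16)) = 22.561
d((16, 11), (29, 3)) = 15.2643
d((16, 11), (7, -5)) = 18.3576
d((16, 25), (12, -4)) = 29.2746
d((16, 25), (-13, -2)) = 39.6232
d((16, 25), (-6, 16)) = 23.7697
d((16, 25), (29, 3)) = 25.5539
d((16, 25), (7, -5)) = 31.3209
d((12, -4), (-13, -2)) = 25.0799
d((12, -4), (-6, 16)) = 26.9072
d((12, -4), (29, 3)) = 18.3848
d((12, -4), (7, -5)) = 5.099 <-- minimum
d((-13, -2), (-6, 16)) = 19.3132
d((-13, -2), (29, 3)) = 42.2966
d((-13, -2), (7, -5)) = 20.2237
d((-6, 16), (29, 3)) = 37.3363
d((-6, 16), (7, -5)) = 24.6982
d((29, 3), (7, -5)) = 23.4094

Closest pair: (12, -4) and (7, -5) with distance 5.099

The closest pair is (12, -4) and (7, -5) with Euclidean distance 5.099. For 9 points, brute-force pairwise comparison is shown above. For large n, the divide-and-conquer algorithm (sort by x, recurse on halves, check the dividing strip) achieves O(n log n).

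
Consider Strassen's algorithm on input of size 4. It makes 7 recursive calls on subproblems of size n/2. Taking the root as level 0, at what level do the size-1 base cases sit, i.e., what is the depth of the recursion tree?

For divide and conquer with division factor 2:

Problem sizes at each level:
Level 0: 4
Level 1: 2
Level 2: 1

The root is level 0 and the size-1 base case is level 2 (the tree spans levels 0 through 2, i.e. 3 levels counting the root), so the depth is the number of divisions: log_2(4) = 2

The recursion tree depth is log_2(4) = 2. At each level, the problem size is divided by 2, so it takes 2 divisions to reduce to a base case of size 1. The algorithm makes 7 recursive calls at each level.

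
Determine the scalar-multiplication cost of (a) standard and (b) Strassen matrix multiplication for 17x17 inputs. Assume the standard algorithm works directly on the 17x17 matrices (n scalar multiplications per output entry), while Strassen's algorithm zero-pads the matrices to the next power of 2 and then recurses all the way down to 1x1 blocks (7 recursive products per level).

Matrix multiplication for 17x17 matrices:

Strassen's algorithm requires power-of-2 dimensions. Pad 17x17 to 32x32 (next power of 2).

Standard algorithm: 17^3 = 4913 multiplications
Strassen's algorithm: 7^(log2(32)) = 7^5 = 16807 multiplications
Difference: 4913 - 16807 = -11894 (Strassen uses MORE here due to padding overhead — for small or just-over-power-of-2 n, padding can outweigh the per-level savings)

Standard: 4913 multiplications (17^3). Strassen: 16807 multiplications (7^5, after padding to 32x32). Strassen reduces 8 recursive multiplications to 7 at each level.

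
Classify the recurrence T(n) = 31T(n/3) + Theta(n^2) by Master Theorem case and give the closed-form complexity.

Master Theorem for T(n) = 31T(n/3) + O(n^2):

a = 31, b = 3, c = 2
log_b(a) = log_3(31) = 3.1257

Case 1: c = 2 < log_3(31) = 3.1257
T(n) = O(n^(log_3 31))

For T(n) = 31T(n/3) + O(n^2): log_3(31) = 3.1257. This is Case 1 of the Master Theorem (c < log_b(a), work dominated by leaves), giving O(n^(log_3 31)).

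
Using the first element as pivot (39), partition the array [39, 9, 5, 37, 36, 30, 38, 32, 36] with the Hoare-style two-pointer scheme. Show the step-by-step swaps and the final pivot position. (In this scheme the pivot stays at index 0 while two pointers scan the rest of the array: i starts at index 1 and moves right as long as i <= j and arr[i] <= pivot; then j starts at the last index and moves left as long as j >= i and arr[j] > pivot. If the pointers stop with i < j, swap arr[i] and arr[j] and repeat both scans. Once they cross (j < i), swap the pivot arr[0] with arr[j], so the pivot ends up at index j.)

Hoare-style two-pointer partition with pivot = 39:

Initial array: [39, 9, 5, 37, 36, 30, 38, 32, 36]

Pointers start at i = 1, j = 8.
i ends at 9, j ends at 8: the pointers have crossed (j < i), so scanning stops.

Swap pivot arr[0] with arr[8] to place pivot at position 8: [36, 9, 5, 37, 36, 30, 38, 32, 39]
Pivot position: 8

After partitioning with pivot 39, the array becomes [36, 9, 5, 37, 36, 30, 38, 32, 39]. The pivot is placed at index 8. All elements to the left of the pivot are <= 39, and all elements to the right are > 39.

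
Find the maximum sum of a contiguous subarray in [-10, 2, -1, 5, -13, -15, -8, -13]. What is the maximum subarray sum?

Using Kadane's algorithm on [-10, 2, -1, 5, -13, -15, -8, -13]:

Scanning through the array:
Position 1 (value 2): max_ending_here = 2, max_so_far = 2
Position 2 (value -1): max_ending_here = 1, max_so_far = 2
Position 3 (value 5): max_ending_here = 6, max_so_far = 6
Position 4 (value -13): max_ending_here = -7, max_so_far = 6
Position 5 (value -15): max_ending_here = -15, max_so_far = 6
Position 6 (value -8): max_ending_here = -8, max_so_far = 6
Position 7 (value -13): max_ending_here = -13, max_so_far = 6

Maximum subarray: [2, -1, 5]
Maximum sum: 6

The maximum subarray is [2, -1, 5] with sum 6. This subarray runs from index 1 to index 3.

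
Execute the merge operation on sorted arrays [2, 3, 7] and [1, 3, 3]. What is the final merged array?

Merging process:

Compare 2 vs 1: take 1 from right. Merged: [1]
Compare 2 vs 3: take 2 from left. Merged: [1, 2]
Compare 3 vs 3: take 3 from left. Merged: [1, 2, 3]
Compare 7 vs 3: take 3 from right. Merged: [1, 2, 3, 3]
Compare 7 vs 3: take 3 from right. Merged: [1, 2, 3, 3, 3]
Append remaining from left: [7]. Merged: [1, 2, 3, 3, 3, 7]

Final merged array: [1, 2, 3, 3, 3, 7]
Total comparisons: 5

The merged array is [1, 2, 3, 3, 3, 7], requiring 5 comparisons. The merge step runs in O(n) time where n is the total number of elements.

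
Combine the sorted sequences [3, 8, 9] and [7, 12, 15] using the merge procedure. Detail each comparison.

Merging process:

Compare 3 vs 7: take 3 from left. Merged: [3]
Compare 8 vs 7: take 7 from right. Merged: [3, 7]
Compare 8 vs 12: take 8 from left. Merged: [3, 7, 8]
Compare 9 vs 12: take 9 from left. Merged: [3, 7, 8, 9]
Append remaining from right: [12, 15]. Merged: [3, 7, 8, 9, 12, 15]

Final merged array: [3, 7, 8, 9, 12, 15]
Total comparisons: 4

The merged array is [3, 7, 8, 9, 12, 15], requiring 4 comparisons. The merge step runs in O(n) time where n is the total number of elements.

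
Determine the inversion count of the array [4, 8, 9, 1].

Finding inversions in [4, 8, 9, 1]:

(0, 3): arr[0]=4 > arr[3]=1
(1, 3): arr[1]=8 > arr[3]=1
(2, 3): arr[2]=9 > arr[3]=1

Total inversions: 3

The array has 3 inversion(s): (0,3), (1,3), (2,3). Each pair (i,j) satisfies i < j and arr[i] > arr[j].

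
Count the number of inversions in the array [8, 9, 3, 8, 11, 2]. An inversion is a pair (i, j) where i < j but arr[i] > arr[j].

Finding inversions in [8, 9, 3, 8, 11, 2]:

(0, 2): arr[0]=8 > arr[2]=3
(0, 5): arr[0]=8 > arr[5]=2
(1, 2): arr[1]=9 > arr[2]=3
(1, 3): arr[1]=9 > arr[3]=8
(1, 5): arr[1]=9 > arr[5]=2
(2, 5): arr[2]=3 > arr[5]=2
(3, 5): arr[3]=8 > arr[5]=2
(4, 5): arr[4]=11 > arr[5]=2

Total inversions: 8

The array has 8 inversion(s): (0,2), (0,5), (1,2), (1,3), (1,5), (2,5), (3,5), (4,5). Each pair (i,j) satisfies i < j and arr[i] > arr[j].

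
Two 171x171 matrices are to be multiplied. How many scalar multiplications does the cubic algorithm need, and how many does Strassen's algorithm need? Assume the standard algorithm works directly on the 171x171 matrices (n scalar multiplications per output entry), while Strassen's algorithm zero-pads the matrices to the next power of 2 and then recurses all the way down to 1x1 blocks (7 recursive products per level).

Matrix multiplication for 171x171 matrices:

Strassen's algorithm requires power-of-2 dimensions. Pad 171x171 to 256x256 (next power of 2).

Standard algorithm: 171^3 = 5000211 multiplications
Strassen's algorithm: 7^(log2(256)) = 7^8 = 5764801 multiplications
Difference: 5000211 - 5764801 = -764590 (Strassen uses MORE here due to padding overhead — for small or just-over-power-of-2 n, padding can outweigh the per-level savings)

Standard: 5000211 multiplications (171^3). Strassen: 5764801 multiplications (7^8, after padding to 256x256). Strassen reduces 8 recursive multiplications to 7 at each level.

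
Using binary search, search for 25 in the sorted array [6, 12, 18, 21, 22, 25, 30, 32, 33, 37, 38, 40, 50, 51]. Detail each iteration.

Binary search for 25 in [6, 12, 18, 21, 22, 25, 30, 32, 33, 37, 38, 40, 50, 51]:

lo=0, hi=13, mid=6, arr[mid]=30 -> 30 > 25, search left half
lo=0, hi=5, mid=2, arr[mid]=18 -> 18 < 25, search right half
lo=3, hi=5, mid=4, arr[mid]=22 -> 22 < 25, search right half
lo=5, hi=5, mid=5, arr[mid]=25 -> Found target at index 5!

Binary search finds 25 at index 5 after 4 comparisons. The search repeatedly halves the search space by comparing with the middle element.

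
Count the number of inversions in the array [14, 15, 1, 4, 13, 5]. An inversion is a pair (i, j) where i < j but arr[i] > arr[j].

Finding inversions in [14, 15, 1, 4, 13, 5]:

(0, 2): arr[0]=14 > arr[2]=1
(0, 3): arr[0]=14 > arr[3]=4
(0, 4): arr[0]=14 > arr[4]=13
(0, 5): arr[0]=14 > arr[5]=5
(1, 2): arr[1]=15 > arr[2]=1
(1, 3): arr[1]=15 > arr[3]=4
(1, 4): arr[1]=15 > arr[4]=13
(1, 5): arr[1]=15 > arr[5]=5
(4, 5): arr[4]=13 > arr[5]=5

Total inversions: 9

The array has 9 inversion(s): (0,2), (0,3), (0,4), (0,5), (1,2), (1,3), (1,4), (1,5), (4,5). Each pair (i,j) satisfies i < j and arr[i] > arr[j].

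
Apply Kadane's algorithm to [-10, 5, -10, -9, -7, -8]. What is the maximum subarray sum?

Using Kadane's algorithm on [-10, 5, -10, -9, -7, -8]:

Scanning through the array:
Position 1 (value 5): max_ending_here = 5, max_so_far = 5
Position 2 (value -10): max_ending_here = -5, max_so_far = 5
Position 3 (value -9): max_ending_here = -9, max_so_far = 5
Position 4 (value -7): max_ending_here = -7, max_so_far = 5
Position 5 (value -8): max_ending_here = -8, max_so_far = 5

Maximum subarray: [5]
Maximum sum: 5

The maximum subarray is [5] with sum 5. This subarray runs from index 1 to index 1.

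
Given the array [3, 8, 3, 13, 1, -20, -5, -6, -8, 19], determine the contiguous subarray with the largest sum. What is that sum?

Using Kadane's algorithm on [3, 8, 3, 13, 1, -20, -5, -6, -8, 19]:

Scanning through the array:
Position 1 (value 8): max_ending_here = 11, max_so_far = 11
Position 2 (value 3): max_ending_here = 14, max_so_far = 14
Position 3 (value 13): max_ending_here = 27, max_so_far = 27
Position 4 (value 1): max_ending_here = 28, max_so_far = 28
Position 5 (value -20): max_ending_here = 8, max_so_far = 28
Position 6 (value -5): max_ending_here = 3, max_so_far = 28
Position 7 (value -6): max_ending_here = -3, max_so_far = 28
Position 8 (value -8): max_ending_here = -8, max_so_far = 28
Position 9 (value 19): max_ending_here = 19, max_so_far = 28

Maximum subarray: [3, 8, 3, 13, 1]
Maximum sum: 28

The maximum subarray is [3, 8, 3, 13, 1] with sum 28. This subarray runs from index 0 to index 4.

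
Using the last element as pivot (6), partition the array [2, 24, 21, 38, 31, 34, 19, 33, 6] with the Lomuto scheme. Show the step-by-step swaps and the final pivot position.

Lomuto partition with pivot = 6:

Initial array: [2, 24, 21, 38, 31, 34, 19, 33, 6]

arr[0]=2 <= 6: swap with position 0, array becomes [2, 24, 21, 38, 31, 34, 19, 33, 6]
arr[1]=24 > 6: no swap
arr[2]=21 > 6: no swap
arr[3]=38 > 6: no swap
arr[4]=31 > 6: no swap
arr[5]=34 > 6: no swap
arr[6]=19 > 6: no swap
arr[7]=33 > 6: no swap

Place pivot at position 1: [2, 6, 21, 38, 31, 34, 19, 33, 24]
Pivot position: 1

After partitioning with pivot 6, the array becomes [2, 6, 21, 38, 31, 34, 19, 33, 24]. The pivot is placed at index 1. All elements to the left of the pivot are <= 6, and all elements to the right are > 6.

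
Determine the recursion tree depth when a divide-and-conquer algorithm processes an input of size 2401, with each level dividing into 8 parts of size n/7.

For divide and conquer with division factor 7:

Problem sizes at each level:
Level 0: 2401
Level 1: 343
Level 2: 49
Level 3: 7
Level 4: 1

The root is level 0 and the size-1 base case is level 4 (the tree spans levels 0 through 4, i.e. 5 levels counting the root), so the depth is the number of divisions: log_7(2401) = 4

The recursion tree depth is log_7(2401) = 4. At each level, the problem size is divided by 7, so it takes 4 divisions to reduce to a base case of size 1. The algorithm makes 8 recursive calls at each level.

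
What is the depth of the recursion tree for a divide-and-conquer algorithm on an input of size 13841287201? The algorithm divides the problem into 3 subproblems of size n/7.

For divide and conquer with division factor 7:

Problem sizes at each level:
Level 0: 13841287201
Level 1: 1977326743
Level 2: 282475249
Level 3: 40353607
Level 4: 5764801
Level 5: 823543
Level 6: 117649
Level 7: 16807
Level 8: 2401
Level 9: 343
Level 10: 49
Level 11: 7
Level 12: 1

The root is level 0 and the size-1 base case is level 12 (the tree spans levels 0 through 12, i.e. 13 levels counting the root), so the depth is the number of divisions: log_7(13841287201) = 12

The recursion tree depth is log_7(13841287201) = 12. At each level, the problem size is divided by 7, so it takes 12 divisions to reduce to a base case of size 1. The algorithm makes 3 recursive calls at each level.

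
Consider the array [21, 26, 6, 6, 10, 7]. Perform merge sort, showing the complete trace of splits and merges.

Merge sort trace:

Split: [21, 26, 6, 6, 10, 7] -> [21, 26, 6] and [6, 10, 7]
  Split: [21, 26, 6] -> [21] and [26, 6]
    Split: [26, 6] -> [26] and [6]
    Merge: [26] + [6] -> [6, 26]
  Merge: [21] + [6, 26] -> [6, 21, 26]
  Split: [6, 10, 7] -> [6] and [10, 7]
    Split: [10, 7] -> [10] and [7]
    Merge: [10] + [7] -> [7, 10]
  Merge: [6] + [7, 10] -> [6, 7, 10]
Merge: [6, 21, 26] + [6, 7, 10] -> [6, 6, 7, 10, 21, 26]

Final sorted array: [6, 6, 7, 10, 21, 26]

The merge sort proceeds by recursively splitting the array and merging sorted halves.
After all merges, the sorted array is [6, 6, 7, 10, 21, 26].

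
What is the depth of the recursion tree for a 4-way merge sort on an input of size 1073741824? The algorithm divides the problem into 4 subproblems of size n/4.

For divide and conquer with division factor 4:

Problem sizes at each level:
Level 0: 1073741824
Level 1: 268435456
Level 2: 67108864
Level 3: 16777216
Level 4: 4194304
Level 5: 1048576
Level 6: 262144
Level 7: 65536
Level 8: 16384
Level 9: 4096
Level 10: 1024
Level 11: 256
Level 12: 64
Level 13: 16
Level 14: 4
Level 15: 1

The root is level 0 and the size-1 base case is level 15 (the tree spans levels 0 through 15, i.e. 16 levels counting the root), so the depth is the number of divisions: log_4(1073741824) = 15

The recursion tree depth is log_4(1073741824) = 15. At each level, the problem size is divided by 4, so it takes 15 divisions to reduce to a base case of size 1. The algorithm makes 4 recursive calls at each level.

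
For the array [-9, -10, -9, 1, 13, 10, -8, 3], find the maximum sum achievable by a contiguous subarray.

Using Kadane's algorithm on [-9, -10, -9, 1, 13, 10, -8, 3]:

Scanning through the array:
Position 1 (value -10): max_ending_here = -10, max_so_far = -9
Position 2 (value -9): max_ending_here = -9, max_so_far = -9
Position 3 (value 1): max_ending_here = 1, max_so_far = 1
Position 4 (value 13): max_ending_here = 14, max_so_far = 14
Position 5 (value 10): max_ending_here = 24, max_so_far = 24
Position 6 (value -8): max_ending_here = 16, max_so_far = 24
Position 7 (value 3): max_ending_here = 19, max_so_far = 24

Maximum subarray: [1, 13, 10]
Maximum sum: 24

The maximum subarray is [1, 13, 10] with sum 24. This subarray runs from index 3 to index 5.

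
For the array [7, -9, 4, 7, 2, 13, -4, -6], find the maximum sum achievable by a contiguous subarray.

Using Kadane's algorithm on [7, -9, 4, 7, 2, 13, -4, -6]:

Scanning through the array:
Position 1 (value -9): max_ending_here = -2, max_so_far = 7
Position 2 (value 4): max_ending_here = 4, max_so_far = 7
Position 3 (value 7): max_ending_here = 11, max_so_far = 11
Position 4 (value 2): max_ending_here = 13, max_so_far = 13
Position 5 (value 13): max_ending_here = 26, max_so_far = 26
Position 6 (value -4): max_ending_here = 22, max_so_far = 26
Position 7 (value -6): max_ending_here = 16, max_so_far = 26

Maximum subarray: [4, 7, 2, 13]
Maximum sum: 26

The maximum subarray is [4, 7, 2, 13] with sum 26. This subarray runs from index 2 to index 5.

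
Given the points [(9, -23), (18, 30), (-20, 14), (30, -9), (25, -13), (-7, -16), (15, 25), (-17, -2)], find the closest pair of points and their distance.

Computing all pairwise distances among 8 points:

d((9, -23), (18, 30)) = 53.7587
d((9, -23), (-20, 14)) = 47.0106
d((9, -23), (30, -9)) = 25.2389
d((9, -23), (25, -13)) = 18.868
d((9, -23), (-7, -16)) = 17.4642
d((9, -23), (15, 25)) = 48.3735
d((9, -23), (-17, -2)) = 33.4215
d((18, 30), (-20, 14)) = 41.2311
d((18, 30), (30, -9)) = 40.8044
d((18, 30), (25, -13)) = 43.566
d((18, 30), (-7, -16)) = 52.3546
d((18, 30), (15, 25)) = 5.831 <-- minimum
d((18, 30), (-17, -2)) = 47.4236
d((-20, 14), (30, -9)) = 55.0364
d((-20, 14), (25, -13)) = 52.4786
d((-20, 14), (-7, -16)) = 32.6956
d((-20, 14), (15, 25)) = 36.6879
d((-20, 14), (-17, -2)) = 16.2788
d((30, -9), (25, -13)) = 6.4031
d((30, -9), (-7, -16)) = 37.6563
d((30, -9), (15, 25)) = 37.1618
d((30, -9), (-17, -2)) = 47.5184
d((25, -13), (-7, -16)) = 32.1403
d((25, -13), (15, 25)) = 39.2938
d((25, -13), (-17, -2)) = 43.4166
d((-7, -16), (15, 25)) = 46.5296
d((-7, -16), (-17, -2)) = 17.2047
d((15, 25), (-17, -2)) = 41.8688

Closest pair: (18, 30) and (15, 25) with distance 5.831

The closest pair is (18, 30) and (15, 25) with Euclidean distance 5.831. For 8 points, brute-force pairwise comparison is shown above. For large n, the divide-and-conquer algorithm (sort by x, recurse on halves, check the dividing strip) achieves O(n log n).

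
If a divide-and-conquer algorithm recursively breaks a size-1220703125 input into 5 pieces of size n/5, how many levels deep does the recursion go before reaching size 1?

For divide and conquer with division factor 5:

Problem sizes at each level:
Level 0: 1220703125
Level 1: 244140625
Level 2: 48828125
Level 3: 9765625
Level 4: 1953125
Level 5: 390625
Level 6: 78125
Level 7: 15625
Level 8: 3125
Level 9: 625
Level 10: 125
Level 11: 25
Level 12: 5
Level 13: 1

The root is level 0 and the size-1 base case is level 13 (the tree spans levels 0 through 13, i.e. 14 levels counting the root), so the depth is the number of divisions: log_5(1220703125) = 13

The recursion tree depth is log_5(1220703125) = 13. At each level, the problem size is divided by 5, so it takes 13 divisions to reduce to a base case of size 1. The algorithm makes 5 recursive calls at each level.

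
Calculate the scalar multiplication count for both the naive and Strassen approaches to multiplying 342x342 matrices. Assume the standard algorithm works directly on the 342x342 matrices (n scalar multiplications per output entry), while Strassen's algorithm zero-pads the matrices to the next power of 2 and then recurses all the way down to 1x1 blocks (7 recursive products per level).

Matrix multiplication for 342x342 matrices:

Strassen's algorithm requires power-of-2 dimensions. Pad 342x342 to 512x512 (next power of 2).

Standard algorithm: 342^3 = 40001688 multiplications
Strassen's algorithm: 7^(log2(512)) = 7^9 = 40353607 multiplications
Difference: 40001688 - 40353607 = -351919 (Strassen uses MORE here due to padding overhead — for small or just-over-power-of-2 n, padding can outweigh the per-level savings)

Standard: 40001688 multiplications (342^3). Strassen: 40353607 multiplications (7^9, after padding to 512x512). Strassen reduces 8 recursive multiplications to 7 at each level.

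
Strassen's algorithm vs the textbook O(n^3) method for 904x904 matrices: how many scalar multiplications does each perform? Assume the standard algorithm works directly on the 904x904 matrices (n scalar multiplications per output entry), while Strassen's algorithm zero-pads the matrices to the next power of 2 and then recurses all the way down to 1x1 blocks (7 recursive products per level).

Matrix multiplication for 904x904 matrices:

Strassen's algorithm requires power-of-2 dimensions. Pad 904x904 to 1024x1024 (next power of 2).

Standard algorithm: 904^3 = 738763264 multiplications
Strassen's algorithm: 7^(log2(1024)) = 7^10 = 282475249 multiplications
Savings: 738763264 - 282475249 = 456288015 multiplications

Standard: 738763264 multiplications (904^3). Strassen: 282475249 multiplications (7^10, after padding to 1024x1024). Strassen reduces 8 recursive multiplications to 7 at each level.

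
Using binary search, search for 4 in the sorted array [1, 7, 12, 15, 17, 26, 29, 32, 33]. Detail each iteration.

Binary search for 4 in [1, 7, 12, 15, 17, 26, 29, 32, 33]:

lo=0, hi=8, mid=4, arr[mid]=17 -> 17 > 4, search left half
lo=0, hi=3, mid=1, arr[mid]=7 -> 7 > 4, search left half
lo=0, hi=0, mid=0, arr[mid]=1 -> 1 < 4, search right half
lo=1 > hi=0, target 4 not found

Binary search determines that 4 is not in the array after 3 comparisons. The search space was exhausted without finding the target.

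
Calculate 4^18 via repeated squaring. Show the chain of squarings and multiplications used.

Computing 4^18 by squaring (build up from 4^1; each line after the first costs one multiplication):

4^1 = 4
4^2 = (4^1)^2 = 4^2 = 16
4^4 = (4^2)^2 = 16^2 = 256
4^8 = (4^4)^2 = 256^2 = 65536
4^9 = 4 * 4^8 = 4 * 65536 = 262144
4^18 = (4^9)^2 = 262144^2 = 68719476736

Result: 68719476736
Multiplications needed: 5 (5 lines after 4^1)

4^18 = 68719476736. Using exponentiation by squaring, this requires 5 multiplications. The key idea: if the exponent is even, square the half-power; if odd, multiply by the base once.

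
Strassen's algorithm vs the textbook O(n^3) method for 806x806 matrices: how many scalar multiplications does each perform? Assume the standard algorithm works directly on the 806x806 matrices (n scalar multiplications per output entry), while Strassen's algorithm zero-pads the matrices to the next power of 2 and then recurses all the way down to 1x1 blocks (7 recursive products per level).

Matrix multiplication for 806x806 matrices:

Strassen's algorithm requires power-of-2 dimensions. Pad 806x806 to 1024x1024 (next power of 2).

Standard algorithm: 806^3 = 523606616 multiplications
Strassen's algorithm: 7^(log2(1024)) = 7^10 = 282475249 multiplications
Savings: 523606616 - 282475249 = 241131367 multiplications

Standard: 523606616 multiplications (806^3). Strassen: 282475249 multiplications (7^10, after padding to 1024x1024). Strassen reduces 8 recursive multiplications to 7 at each level.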